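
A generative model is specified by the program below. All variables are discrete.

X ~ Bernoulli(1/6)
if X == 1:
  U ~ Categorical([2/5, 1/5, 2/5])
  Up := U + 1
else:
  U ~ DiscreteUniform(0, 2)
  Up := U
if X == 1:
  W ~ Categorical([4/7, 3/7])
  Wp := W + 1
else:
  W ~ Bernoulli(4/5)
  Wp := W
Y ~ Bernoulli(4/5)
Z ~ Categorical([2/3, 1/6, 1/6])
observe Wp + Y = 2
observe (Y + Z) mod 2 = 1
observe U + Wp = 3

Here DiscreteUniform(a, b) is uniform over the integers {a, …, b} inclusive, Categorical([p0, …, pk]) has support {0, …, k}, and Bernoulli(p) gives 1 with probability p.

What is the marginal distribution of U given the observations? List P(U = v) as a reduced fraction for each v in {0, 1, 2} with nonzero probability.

Enumerate traces; 5 have nonzero weight after conditioning:
  (X=0, U=2, W=1, Y=1, Z=0) weight 16/135
  (X=0, U=2, W=1, Y=1, Z=2) weight 4/135
  (X=1, U=1, W=1, Y=0, Z=1) weight 1/2100
  (X=1, U=2, W=0, Y=1, Z=0) weight 32/1575
  (X=1, U=2, W=0, Y=1, Z=2) weight 8/1575
Group by U:
  weight(U=1) = 1/2100
  weight(U=2) = 164/945
Total weight = 1/2100 + 164/945 = 3289/18900
P(U=1 | obs) = 1/2100 / 3289/18900 = 9/3289
P(U=2 | obs) = 164/945 / 3289/18900 = 3280/3289

P(U=1) = 9/3289, P(U=2) = 3280/3289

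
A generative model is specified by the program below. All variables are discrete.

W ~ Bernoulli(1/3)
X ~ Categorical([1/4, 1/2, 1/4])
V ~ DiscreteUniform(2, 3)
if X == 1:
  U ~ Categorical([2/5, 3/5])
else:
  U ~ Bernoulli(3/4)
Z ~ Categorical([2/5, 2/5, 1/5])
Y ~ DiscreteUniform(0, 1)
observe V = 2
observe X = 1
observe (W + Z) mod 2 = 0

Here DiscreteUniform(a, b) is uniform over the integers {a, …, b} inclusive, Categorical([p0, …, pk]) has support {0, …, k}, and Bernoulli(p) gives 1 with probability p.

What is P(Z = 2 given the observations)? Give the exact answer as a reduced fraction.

Enumerate traces; 12 have nonzero weight after conditioning:
  (W=0, X=1, V=2, U=0, Z=0, Y=0) weight 1/75
  (W=0, X=1, V=2, U=0, Z=0, Y=1) weight 1/75
  (W=0, X=1, V=2, U=0, Z=2, Y=0) weight 1/150
  (W=0, X=1, V=2, U=0, Z=2, Y=1) weight 1/150
  (W=0, X=1, V=2, U=1, Z=0, Y=0) weight 1/50
  (W=0, X=1, V=2, U=1, Z=0, Y=1) weight 1/50
  (W=0, X=1, V=2, U=1, Z=2, Y=0) weight 1/100
  (W=0, X=1, V=2, U=1, Z=2, Y=1) weight 1/100
  (W=1, X=1, V=2, U=0, Z=1, Y=0) weight 1/150
  … 3 more
Group by Z:
  weight(Z=0) = 1/15
  weight(Z=1) = 1/30
  weight(Z=2) = 1/30
Total weight = 1/15 + 1/30 + 1/30 = 2/15
P(Z=0 | obs) = 1/15 / 2/15 = 1/2
P(Z=1 | obs) = 1/30 / 2/15 = 1/4
P(Z=2 | obs) = 1/30 / 2/15 = 1/4

P(Z = 2 | obs) = 1/4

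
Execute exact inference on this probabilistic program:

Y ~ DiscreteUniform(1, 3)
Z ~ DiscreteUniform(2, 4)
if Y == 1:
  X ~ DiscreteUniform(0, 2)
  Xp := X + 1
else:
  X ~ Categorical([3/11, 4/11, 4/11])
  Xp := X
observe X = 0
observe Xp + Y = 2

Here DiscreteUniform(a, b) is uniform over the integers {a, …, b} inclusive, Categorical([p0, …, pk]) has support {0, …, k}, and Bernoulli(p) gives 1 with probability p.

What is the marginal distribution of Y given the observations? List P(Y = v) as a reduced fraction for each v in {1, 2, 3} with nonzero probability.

Enumerate traces; 6 have nonzero weight after conditioning:
  (Y=1, Z=2, X=0) weight 1/27
  (Y=1, Z=3, X=0) weight 1/27
  (Y=1, Z=4, X=0) weight 1/27
  (Y=2, Z=2, X=0) weight 1/33
  (Y=2, Z=3, X=0) weight 1/33
  (Y=2, Z=4, X=0) weight 1/33
Group by Y:
  weight(Y=1) = 1/9
  weight(Y=2) = 1/11
Total weight = 1/9 + 1/11 = 20/99
P(Y=1 | obs) = 1/9 / 20/99 = 11/20
P(Y=2 | obs) = 1/11 / 20/99 = 9/20

P(Y=1) = 11/20, P(Y=2) = 9/20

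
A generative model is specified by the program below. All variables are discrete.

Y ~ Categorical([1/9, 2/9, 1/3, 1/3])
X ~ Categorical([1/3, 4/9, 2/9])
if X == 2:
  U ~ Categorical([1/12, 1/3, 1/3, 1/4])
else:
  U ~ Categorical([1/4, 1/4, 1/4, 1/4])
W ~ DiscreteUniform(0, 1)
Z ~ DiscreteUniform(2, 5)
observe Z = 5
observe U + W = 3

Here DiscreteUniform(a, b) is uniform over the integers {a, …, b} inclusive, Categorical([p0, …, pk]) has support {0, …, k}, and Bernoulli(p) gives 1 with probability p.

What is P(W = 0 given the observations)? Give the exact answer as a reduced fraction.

P(W = 0 | obs) = 27/56

Enumerate traces; 24 have nonzero weight after conditioning:
  (Y=0, X=0, U=2, W=1, Z=5) weight 1/864
  (Y=0, X=0, U=3, W=0, Z=5) weight 1/864
  (Y=0, X=1, U=2, W=1, Z=5) weight 1/648
  (Y=0, X=1, U=3, W=0, Z=5) weight 1/648
  (Y=0, X=2, U=2, W=1, Z=5) weight 1/972
  (Y=0, X=2, U=3, W=0, Z=5) weight 1/1296
  (Y=1, X=0, U=2, W=1, Z=5) weight 1/432
  (Y=1, X=0, U=3, W=0, Z=5) weight 1/432
  … 16 more
Group by W:
  weight(W=0) = 1/32
  weight(W=1) = 29/864
Total weight = 1/32 + 29/864 = 7/108
P(W=0 | obs) = 1/32 / 7/108 = 27/56
P(W=1 | obs) = 29/864 / 7/108 = 29/56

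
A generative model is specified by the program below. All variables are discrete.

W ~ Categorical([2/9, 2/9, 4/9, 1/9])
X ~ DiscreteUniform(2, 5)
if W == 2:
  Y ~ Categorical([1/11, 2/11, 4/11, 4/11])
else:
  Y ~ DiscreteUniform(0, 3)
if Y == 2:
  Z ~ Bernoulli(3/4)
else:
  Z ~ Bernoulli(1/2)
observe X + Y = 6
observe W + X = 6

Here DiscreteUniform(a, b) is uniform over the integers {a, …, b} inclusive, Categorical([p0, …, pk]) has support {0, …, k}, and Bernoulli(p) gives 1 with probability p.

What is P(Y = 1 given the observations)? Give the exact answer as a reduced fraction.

P(Y = 1 | obs) = 22/97

Enumerate traces; 6 have nonzero weight after conditioning:
  (W=1, X=5, Y=1, Z=0) weight 1/144
  (W=1, X=5, Y=1, Z=1) weight 1/144
  (W=2, X=4, Y=2, Z=0) weight 1/99
  (W=2, X=4, Y=2, Z=1) weight 1/33
  (W=3, X=3, Y=3, Z=0) weight 1/288
  (W=3, X=3, Y=3, Z=1) weight 1/288
Group by Y:
  weight(Y=1) = 1/72
  weight(Y=2) = 4/99
  weight(Y=3) = 1/144
Total weight = 1/72 + 4/99 + 1/144 = 97/1584
P(Y=1 | obs) = 1/72 / 97/1584 = 22/97
P(Y=2 | obs) = 4/99 / 97/1584 = 64/97
P(Y=3 | obs) = 1/144 / 97/1584 = 11/97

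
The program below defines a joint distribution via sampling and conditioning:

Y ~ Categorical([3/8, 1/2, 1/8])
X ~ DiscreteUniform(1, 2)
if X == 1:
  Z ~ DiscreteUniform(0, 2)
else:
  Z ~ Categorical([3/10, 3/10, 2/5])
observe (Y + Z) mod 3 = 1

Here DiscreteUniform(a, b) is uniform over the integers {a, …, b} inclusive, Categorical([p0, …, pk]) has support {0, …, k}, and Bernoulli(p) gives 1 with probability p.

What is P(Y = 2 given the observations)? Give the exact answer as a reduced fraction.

Enumerate traces; 6 have nonzero weight after conditioning:
  (Y=0, X=1, Z=1) weight 1/16
  (Y=0, X=2, Z=1) weight 9/160
  (Y=1, X=1, Z=0) weight 1/12
  (Y=1, X=2, Z=0) weight 3/40
  (Y=2, X=1, Z=2) weight 1/48
  (Y=2, X=2, Z=2) weight 1/40
Group by Y:
  weight(Y=0) = 19/160
  weight(Y=1) = 19/120
  weight(Y=2) = 11/240
Total weight = 19/160 + 19/120 + 11/240 = 31/96
P(Y=0 | obs) = 19/160 / 31/96 = 57/155
P(Y=1 | obs) = 19/120 / 31/96 = 76/155
P(Y=2 | obs) = 11/240 / 31/96 = 22/155

P(Y = 2 | obs) = 22/155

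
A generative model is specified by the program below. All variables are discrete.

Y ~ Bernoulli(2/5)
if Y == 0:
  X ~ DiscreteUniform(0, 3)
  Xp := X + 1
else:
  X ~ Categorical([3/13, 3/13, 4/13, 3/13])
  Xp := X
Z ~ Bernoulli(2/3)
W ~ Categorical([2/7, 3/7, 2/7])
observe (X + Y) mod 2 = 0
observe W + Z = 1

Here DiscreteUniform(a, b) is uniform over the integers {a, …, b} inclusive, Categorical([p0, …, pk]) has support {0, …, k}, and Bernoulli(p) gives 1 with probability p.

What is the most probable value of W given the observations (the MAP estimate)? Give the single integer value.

argmax_v P(W = v | obs) = 0

Enumerate traces; 8 have nonzero weight after conditioning:
  (Y=0, X=0, Z=0, W=1) weight 3/140
  (Y=0, X=0, Z=1, W=0) weight 1/35
  (Y=0, X=2, Z=0, W=1) weight 3/140
  (Y=0, X=2, Z=1, W=0) weight 1/35
  (Y=1, X=1, Z=0, W=1) weight 6/455
  (Y=1, X=1, Z=1, W=0) weight 8/455
  (Y=1, X=3, Z=0, W=1) weight 6/455
  (Y=1, X=3, Z=1, W=0) weight 8/455
Group by W:
  weight(W=0) = 6/65
  weight(W=1) = 9/130
Total weight = 6/65 + 9/130 = 21/130
P(W=0 | obs) = 6/65 / 21/130 = 4/7
P(W=1 | obs) = 9/130 / 21/130 = 3/7
argmax = 0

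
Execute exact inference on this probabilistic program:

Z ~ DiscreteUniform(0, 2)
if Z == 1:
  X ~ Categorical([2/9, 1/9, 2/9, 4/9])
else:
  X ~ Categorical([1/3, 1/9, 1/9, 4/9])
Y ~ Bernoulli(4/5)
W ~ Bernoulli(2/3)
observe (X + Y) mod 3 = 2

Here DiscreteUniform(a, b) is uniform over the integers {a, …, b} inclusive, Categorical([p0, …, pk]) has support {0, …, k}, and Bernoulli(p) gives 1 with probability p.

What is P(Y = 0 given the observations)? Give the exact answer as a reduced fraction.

Enumerate traces; 12 have nonzero weight after conditioning:
  (Z=0, X=1, Y=1, W=0) weight 4/405
  (Z=0, X=1, Y=1, W=1) weight 8/405
  (Z=0, X=2, Y=0, W=0) weight 1/405
  (Z=0, X=2, Y=0, W=1) weight 2/405
  (Z=1, X=1, Y=1, W=0) weight 4/405
  (Z=1, X=1, Y=1, W=1) weight 8/405
  (Z=1, X=2, Y=0, W=0) weight 2/405
  (Z=1, X=2, Y=0, W=1) weight 4/405
  … 4 more
Group by Y:
  weight(Y=0) = 4/135
  weight(Y=1) = 4/45
Total weight = 4/135 + 4/45 = 16/135
P(Y=0 | obs) = 4/135 / 16/135 = 1/4
P(Y=1 | obs) = 4/45 / 16/135 = 3/4

P(Y = 0 | obs) = 1/4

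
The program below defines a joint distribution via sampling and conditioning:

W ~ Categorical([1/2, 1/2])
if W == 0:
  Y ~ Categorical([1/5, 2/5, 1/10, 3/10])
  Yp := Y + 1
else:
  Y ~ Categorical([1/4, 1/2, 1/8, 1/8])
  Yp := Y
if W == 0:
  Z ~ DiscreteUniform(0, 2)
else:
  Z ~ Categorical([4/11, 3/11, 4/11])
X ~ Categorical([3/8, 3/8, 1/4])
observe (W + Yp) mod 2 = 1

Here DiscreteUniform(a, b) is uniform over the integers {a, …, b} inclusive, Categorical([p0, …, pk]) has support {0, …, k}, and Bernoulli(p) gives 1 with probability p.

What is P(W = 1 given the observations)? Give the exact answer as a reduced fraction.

Enumerate traces; 36 have nonzero weight after conditioning:
  (W=0, Y=0, Z=0, X=0) weight 1/80
  (W=0, Y=0, Z=0, X=1) weight 1/80
  (W=0, Y=0, Z=0, X=2) weight 1/120
  (W=0, Y=0, Z=1, X=0) weight 1/80
  (W=0, Y=0, Z=1, X=1) weight 1/80
  (W=0, Y=0, Z=1, X=2) weight 1/120
  (W=0, Y=0, Z=2, X=0) weight 1/80
  (W=0, Y=0, Z=2, X=1) weight 1/80
  (W=1, Y=0, Z=0, X=0) weight 3/176
  … 27 more
Group by W:
  weight(W=0) = 3/20
  weight(W=1) = 3/16
Total weight = 3/20 + 3/16 = 27/80
P(W=0 | obs) = 3/20 / 27/80 = 4/9
P(W=1 | obs) = 3/16 / 27/80 = 5/9

P(W = 1 | obs) = 5/9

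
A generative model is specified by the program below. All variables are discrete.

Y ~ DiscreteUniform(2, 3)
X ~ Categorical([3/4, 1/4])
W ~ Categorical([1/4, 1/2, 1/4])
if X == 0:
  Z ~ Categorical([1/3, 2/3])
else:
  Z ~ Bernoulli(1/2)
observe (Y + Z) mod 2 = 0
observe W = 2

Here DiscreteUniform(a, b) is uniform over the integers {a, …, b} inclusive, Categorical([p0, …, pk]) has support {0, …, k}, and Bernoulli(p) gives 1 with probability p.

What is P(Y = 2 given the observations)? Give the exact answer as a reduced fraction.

Enumerate traces; 4 have nonzero weight after conditioning:
  (Y=2, X=0, W=2, Z=0) weight 1/32
  (Y=2, X=1, W=2, Z=0) weight 1/64
  (Y=3, X=0, W=2, Z=1) weight 1/16
  (Y=3, X=1, W=2, Z=1) weight 1/64
Group by Y:
  weight(Y=2) = 3/64
  weight(Y=3) = 5/64
Total weight = 3/64 + 5/64 = 1/8
P(Y=2 | obs) = 3/64 / 1/8 = 3/8
P(Y=3 | obs) = 5/64 / 1/8 = 5/8

P(Y = 2 | obs) = 3/8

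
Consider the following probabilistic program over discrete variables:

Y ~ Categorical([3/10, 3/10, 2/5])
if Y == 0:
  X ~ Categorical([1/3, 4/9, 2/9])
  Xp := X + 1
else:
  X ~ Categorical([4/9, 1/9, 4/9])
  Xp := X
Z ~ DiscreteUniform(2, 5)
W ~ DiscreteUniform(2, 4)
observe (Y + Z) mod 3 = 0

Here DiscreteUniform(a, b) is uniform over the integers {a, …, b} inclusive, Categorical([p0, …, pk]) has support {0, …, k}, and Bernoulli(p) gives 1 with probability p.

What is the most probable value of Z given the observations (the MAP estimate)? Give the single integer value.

argmax_v P(Z = v | obs) = 4

Enumerate traces; 36 have nonzero weight after conditioning:
  (Y=0, X=0, Z=3, W=2) weight 1/120
  (Y=0, X=0, Z=3, W=3) weight 1/120
  (Y=0, X=0, Z=3, W=4) weight 1/120
  (Y=0, X=1, Z=3, W=2) weight 1/90
  (Y=0, X=1, Z=3, W=3) weight 1/90
  (Y=0, X=1, Z=3, W=4) weight 1/90
  (Y=0, X=2, Z=3, W=2) weight 1/180
  (Y=0, X=2, Z=3, W=3) weight 1/180
  (Y=1, X=0, Z=2, W=2) weight 1/90
  (Y=1, X=0, Z=5, W=2) weight 1/90
  … 26 more
Group by Z:
  weight(Z=2) = 3/40
  weight(Z=3) = 3/40
  weight(Z=4) = 1/10
  weight(Z=5) = 3/40
Total weight = 3/40 + 3/40 + 1/10 + 3/40 = 13/40
P(Z=2 | obs) = 3/40 / 13/40 = 3/13
P(Z=3 | obs) = 3/40 / 13/40 = 3/13
P(Z=4 | obs) = 1/10 / 13/40 = 4/13
P(Z=5 | obs) = 3/40 / 13/40 = 3/13
argmax = 4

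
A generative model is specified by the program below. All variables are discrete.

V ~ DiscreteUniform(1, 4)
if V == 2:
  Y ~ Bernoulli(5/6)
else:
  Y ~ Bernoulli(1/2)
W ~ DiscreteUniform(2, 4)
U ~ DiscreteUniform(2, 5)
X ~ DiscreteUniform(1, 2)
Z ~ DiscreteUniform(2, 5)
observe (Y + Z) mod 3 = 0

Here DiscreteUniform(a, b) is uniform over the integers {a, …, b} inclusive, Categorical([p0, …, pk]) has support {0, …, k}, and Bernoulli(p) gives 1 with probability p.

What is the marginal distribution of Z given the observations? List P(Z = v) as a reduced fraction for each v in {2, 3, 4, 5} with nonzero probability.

P(Z=2) = 7/19, P(Z=3) = 5/19, P(Z=5) = 7/19

Enumerate traces; 288 have nonzero weight after conditioning:
  (V=1, Y=0, W=2, U=2, X=1, Z=3) weight 1/768
  (V=1, Y=0, W=2, U=2, X=2, Z=3) weight 1/768
  (V=1, Y=0, W=2, U=3, X=1, Z=3) weight 1/768
  (V=1, Y=0, W=2, U=3, X=2, Z=3) weight 1/768
  (V=1, Y=0, W=2, U=4, X=1, Z=3) weight 1/768
  (V=1, Y=0, W=2, U=4, X=2, Z=3) weight 1/768
  (V=1, Y=0, W=2, U=5, X=1, Z=3) weight 1/768
  (V=1, Y=0, W=2, U=5, X=2, Z=3) weight 1/768
  (V=1, Y=1, W=2, U=2, X=1, Z=2) weight 1/768
  (V=1, Y=1, W=2, U=2, X=1, Z=5) weight 1/768
  … 278 more
Group by Z:
  weight(Z=2) = 7/48
  weight(Z=3) = 5/48
  weight(Z=5) = 7/48
Total weight = 7/48 + 5/48 + 7/48 = 19/48
P(Z=2 | obs) = 7/48 / 19/48 = 7/19
P(Z=3 | obs) = 5/48 / 19/48 = 5/19
P(Z=5 | obs) = 7/48 / 19/48 = 7/19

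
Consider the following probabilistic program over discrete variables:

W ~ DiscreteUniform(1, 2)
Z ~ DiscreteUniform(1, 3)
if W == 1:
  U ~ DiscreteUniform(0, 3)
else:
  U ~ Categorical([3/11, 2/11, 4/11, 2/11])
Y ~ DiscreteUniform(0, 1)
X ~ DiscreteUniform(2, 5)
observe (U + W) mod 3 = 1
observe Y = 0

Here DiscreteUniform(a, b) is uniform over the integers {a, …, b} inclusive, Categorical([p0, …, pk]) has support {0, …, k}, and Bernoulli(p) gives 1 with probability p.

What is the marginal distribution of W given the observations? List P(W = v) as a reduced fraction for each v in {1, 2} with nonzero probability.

P(W=1) = 11/19, P(W=2) = 8/19

Enumerate traces; 36 have nonzero weight after conditioning:
  (W=1, Z=1, U=0, Y=0, X=2) weight 1/192
  (W=1, Z=1, U=0, Y=0, X=3) weight 1/192
  (W=1, Z=1, U=0, Y=0, X=4) weight 1/192
  (W=1, Z=1, U=0, Y=0, X=5) weight 1/192
  (W=1, Z=1, U=3, Y=0, X=2) weight 1/192
  (W=1, Z=1, U=3, Y=0, X=3) weight 1/192
  (W=1, Z=1, U=3, Y=0, X=4) weight 1/192
  (W=1, Z=1, U=3, Y=0, X=5) weight 1/192
  (W=2, Z=1, U=2, Y=0, X=2) weight 1/132
  … 27 more
Group by W:
  weight(W=1) = 1/8
  weight(W=2) = 1/11
Total weight = 1/8 + 1/11 = 19/88
P(W=1 | obs) = 1/8 / 19/88 = 11/19
P(W=2 | obs) = 1/11 / 19/88 = 8/19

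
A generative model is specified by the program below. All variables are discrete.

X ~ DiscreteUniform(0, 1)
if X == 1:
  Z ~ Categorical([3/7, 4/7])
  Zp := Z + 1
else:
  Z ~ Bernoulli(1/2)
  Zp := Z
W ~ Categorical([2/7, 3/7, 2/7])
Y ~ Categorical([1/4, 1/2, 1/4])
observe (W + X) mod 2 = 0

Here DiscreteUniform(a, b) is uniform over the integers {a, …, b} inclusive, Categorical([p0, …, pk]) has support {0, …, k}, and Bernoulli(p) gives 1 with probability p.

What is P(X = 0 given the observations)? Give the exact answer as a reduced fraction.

P(X = 0 | obs) = 4/7

Enumerate traces; 18 have nonzero weight after conditioning:
  (X=0, Z=0, W=0, Y=0) weight 1/56
  (X=0, Z=0, W=0, Y=1) weight 1/28
  (X=0, Z=0, W=0, Y=2) weight 1/56
  (X=0, Z=0, W=2, Y=0) weight 1/56
  (X=0, Z=0, W=2, Y=1) weight 1/28
  (X=0, Z=0, W=2, Y=2) weight 1/56
  (X=0, Z=1, W=0, Y=0) weight 1/56
  (X=0, Z=1, W=0, Y=1) weight 1/28
  (X=1, Z=0, W=1, Y=0) weight 9/392
  … 9 more
Group by X:
  weight(X=0) = 2/7
  weight(X=1) = 3/14
Total weight = 2/7 + 3/14 = 1/2
P(X=0 | obs) = 2/7 / 1/2 = 4/7
P(X=1 | obs) = 3/14 / 1/2 = 3/7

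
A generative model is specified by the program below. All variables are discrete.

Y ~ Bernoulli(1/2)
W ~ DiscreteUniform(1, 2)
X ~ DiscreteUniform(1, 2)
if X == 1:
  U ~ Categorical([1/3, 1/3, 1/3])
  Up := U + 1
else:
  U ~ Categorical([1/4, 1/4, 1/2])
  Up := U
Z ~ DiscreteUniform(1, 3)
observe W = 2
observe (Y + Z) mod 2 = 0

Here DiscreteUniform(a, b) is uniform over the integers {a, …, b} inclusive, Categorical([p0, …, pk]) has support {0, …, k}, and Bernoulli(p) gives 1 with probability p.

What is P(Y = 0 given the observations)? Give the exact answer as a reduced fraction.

Enumerate traces; 18 have nonzero weight after conditioning:
  (Y=0, W=2, X=1, U=0, Z=2) weight 1/72
  (Y=0, W=2, X=1, U=1, Z=2) weight 1/72
  (Y=0, W=2, X=1, U=2, Z=2) weight 1/72
  (Y=0, W=2, X=2, U=0, Z=2) weight 1/96
  (Y=0, W=2, X=2, U=1, Z=2) weight 1/96
  (Y=0, W=2, X=2, U=2, Z=2) weight 1/48
  (Y=1, W=2, X=1, U=0, Z=1) weight 1/72
  (Y=1, W=2, X=1, U=0, Z=3) weight 1/72
  … 10 more
Group by Y:
  weight(Y=0) = 1/12
  weight(Y=1) = 1/6
Total weight = 1/12 + 1/6 = 1/4
P(Y=0 | obs) = 1/12 / 1/4 = 1/3
P(Y=1 | obs) = 1/6 / 1/4 = 2/3

P(Y = 0 | obs) = 1/3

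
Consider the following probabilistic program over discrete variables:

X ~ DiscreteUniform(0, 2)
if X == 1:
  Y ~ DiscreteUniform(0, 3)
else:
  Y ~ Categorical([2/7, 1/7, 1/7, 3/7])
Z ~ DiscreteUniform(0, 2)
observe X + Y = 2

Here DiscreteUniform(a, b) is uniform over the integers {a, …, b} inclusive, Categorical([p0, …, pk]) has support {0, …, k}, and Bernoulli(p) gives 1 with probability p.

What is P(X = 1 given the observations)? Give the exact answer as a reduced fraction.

Enumerate traces; 9 have nonzero weight after conditioning:
  (X=0, Y=2, Z=0) weight 1/63
  (X=0, Y=2, Z=1) weight 1/63
  (X=0, Y=2, Z=2) weight 1/63
  (X=1, Y=1, Z=0) weight 1/36
  (X=1, Y=1, Z=1) weight 1/36
  (X=1, Y=1, Z=2) weight 1/36
  (X=2, Y=0, Z=0) weight 2/63
  (X=2, Y=0, Z=1) weight 2/63
  … 1 more
Group by X:
  weight(X=0) = 1/21
  weight(X=1) = 1/12
  weight(X=2) = 2/21
Total weight = 1/21 + 1/12 + 2/21 = 19/84
P(X=0 | obs) = 1/21 / 19/84 = 4/19
P(X=1 | obs) = 1/12 / 19/84 = 7/19
P(X=2 | obs) = 2/21 / 19/84 = 8/19

P(X = 1 | obs) = 7/19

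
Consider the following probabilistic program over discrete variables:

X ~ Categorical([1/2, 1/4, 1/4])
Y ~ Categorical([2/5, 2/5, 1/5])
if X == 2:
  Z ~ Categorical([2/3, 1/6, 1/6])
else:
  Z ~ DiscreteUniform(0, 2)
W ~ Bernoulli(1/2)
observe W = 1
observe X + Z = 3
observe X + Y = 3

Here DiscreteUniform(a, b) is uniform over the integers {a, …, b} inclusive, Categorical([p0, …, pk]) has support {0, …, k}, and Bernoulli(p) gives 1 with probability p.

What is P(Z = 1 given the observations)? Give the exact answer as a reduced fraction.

Enumerate traces; 2 have nonzero weight after conditioning:
  (X=1, Y=2, Z=2, W=1) weight 1/120
  (X=2, Y=1, Z=1, W=1) weight 1/120
Group by Z:
  weight(Z=1) = 1/120
  weight(Z=2) = 1/120
Total weight = 1/120 + 1/120 = 1/60
P(Z=1 | obs) = 1/120 / 1/60 = 1/2
P(Z=2 | obs) = 1/120 / 1/60 = 1/2

P(Z = 1 | obs) = 1/2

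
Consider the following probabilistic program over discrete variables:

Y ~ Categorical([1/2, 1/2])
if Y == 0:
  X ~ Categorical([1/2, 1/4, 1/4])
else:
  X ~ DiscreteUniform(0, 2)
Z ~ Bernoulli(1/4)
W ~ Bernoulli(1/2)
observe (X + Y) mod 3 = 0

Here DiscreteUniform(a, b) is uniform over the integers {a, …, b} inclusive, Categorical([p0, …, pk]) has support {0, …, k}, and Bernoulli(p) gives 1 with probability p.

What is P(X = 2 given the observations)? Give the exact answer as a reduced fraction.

P(X = 2 | obs) = 2/5

Enumerate traces; 8 have nonzero weight after conditioning:
  (Y=0, X=0, Z=0, W=0) weight 3/32
  (Y=0, X=0, Z=0, W=1) weight 3/32
  (Y=0, X=0, Z=1, W=0) weight 1/32
  (Y=0, X=0, Z=1, W=1) weight 1/32
  (Y=1, X=2, Z=0, W=0) weight 1/16
  (Y=1, X=2, Z=0, W=1) weight 1/16
  (Y=1, X=2, Z=1, W=0) weight 1/48
  (Y=1, X=2, Z=1, W=1) weight 1/48
Group by X:
  weight(X=0) = 1/4
  weight(X=2) = 1/6
Total weight = 1/4 + 1/6 = 5/12
P(X=0 | obs) = 1/4 / 5/12 = 3/5
P(X=2 | obs) = 1/6 / 5/12 = 2/5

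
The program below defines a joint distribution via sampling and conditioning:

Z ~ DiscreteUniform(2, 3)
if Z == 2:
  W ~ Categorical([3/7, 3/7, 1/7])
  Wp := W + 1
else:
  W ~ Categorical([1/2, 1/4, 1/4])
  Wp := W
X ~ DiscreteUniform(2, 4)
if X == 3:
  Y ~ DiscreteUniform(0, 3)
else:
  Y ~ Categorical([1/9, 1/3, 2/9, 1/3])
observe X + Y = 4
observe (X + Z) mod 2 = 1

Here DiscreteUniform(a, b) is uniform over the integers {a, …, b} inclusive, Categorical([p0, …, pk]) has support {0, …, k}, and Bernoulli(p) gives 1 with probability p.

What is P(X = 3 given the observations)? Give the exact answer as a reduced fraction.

Enumerate traces; 9 have nonzero weight after conditioning:
  (Z=2, W=0, X=3, Y=1) weight 1/56
  (Z=2, W=1, X=3, Y=1) weight 1/56
  (Z=2, W=2, X=3, Y=1) weight 1/168
  (Z=3, W=0, X=2, Y=2) weight 1/54
  (Z=3, W=0, X=4, Y=0) weight 1/108
  (Z=3, W=1, X=2, Y=2) weight 1/108
  (Z=3, W=1, X=4, Y=0) weight 1/216
  (Z=3, W=2, X=2, Y=2) weight 1/108
  … 1 more
Group by X:
  weight(X=2) = 1/27
  weight(X=3) = 1/24
  weight(X=4) = 1/54
Total weight = 1/27 + 1/24 + 1/54 = 7/72
P(X=2 | obs) = 1/27 / 7/72 = 8/21
P(X=3 | obs) = 1/24 / 7/72 = 3/7
P(X=4 | obs) = 1/54 / 7/72 = 4/21

P(X = 3 | obs) = 3/7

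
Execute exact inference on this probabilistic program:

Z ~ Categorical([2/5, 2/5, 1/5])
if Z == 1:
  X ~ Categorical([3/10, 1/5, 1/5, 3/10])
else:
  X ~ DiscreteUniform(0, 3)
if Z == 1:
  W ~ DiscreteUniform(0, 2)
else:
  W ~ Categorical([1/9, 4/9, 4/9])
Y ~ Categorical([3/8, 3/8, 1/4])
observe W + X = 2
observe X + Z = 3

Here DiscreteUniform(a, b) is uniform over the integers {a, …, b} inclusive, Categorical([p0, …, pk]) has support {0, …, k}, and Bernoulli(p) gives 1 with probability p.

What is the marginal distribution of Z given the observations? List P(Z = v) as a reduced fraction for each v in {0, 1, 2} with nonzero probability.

Enumerate traces; 6 have nonzero weight after conditioning:
  (Z=1, X=2, W=0, Y=0) weight 1/100
  (Z=1, X=2, W=0, Y=1) weight 1/100
  (Z=1, X=2, W=0, Y=2) weight 1/150
  (Z=2, X=1, W=1, Y=0) weight 1/120
  (Z=2, X=1, W=1, Y=1) weight 1/120
  (Z=2, X=1, W=1, Y=2) weight 1/180
Group by Z:
  weight(Z=1) = 2/75
  weight(Z=2) = 1/45
Total weight = 2/75 + 1/45 = 11/225
P(Z=1 | obs) = 2/75 / 11/225 = 6/11
P(Z=2 | obs) = 1/45 / 11/225 = 5/11

P(Z=1) = 6/11, P(Z=2) = 5/11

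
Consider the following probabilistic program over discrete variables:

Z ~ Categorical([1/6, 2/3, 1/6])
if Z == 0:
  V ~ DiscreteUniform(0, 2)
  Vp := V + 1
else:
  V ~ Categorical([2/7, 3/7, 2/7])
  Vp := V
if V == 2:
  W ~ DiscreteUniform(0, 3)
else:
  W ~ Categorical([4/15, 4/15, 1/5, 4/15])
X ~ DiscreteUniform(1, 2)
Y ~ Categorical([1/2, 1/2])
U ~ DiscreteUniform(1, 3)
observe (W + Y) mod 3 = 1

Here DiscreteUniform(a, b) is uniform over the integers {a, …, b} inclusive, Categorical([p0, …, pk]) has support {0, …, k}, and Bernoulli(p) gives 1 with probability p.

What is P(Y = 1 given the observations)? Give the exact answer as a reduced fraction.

Enumerate traces; 162 have nonzero weight after conditioning:
  (Z=0, V=0, W=0, X=1, Y=1, U=1) weight 1/810
  (Z=0, V=0, W=0, X=1, Y=1, U=2) weight 1/810
  (Z=0, V=0, W=0, X=1, Y=1, U=3) weight 1/810
  (Z=0, V=0, W=0, X=2, Y=1, U=1) weight 1/810
  (Z=0, V=0, W=0, X=2, Y=1, U=2) weight 1/810
  (Z=0, V=0, W=0, X=2, Y=1, U=3) weight 1/810
  (Z=0, V=0, W=1, X=1, Y=0, U=1) weight 1/810
  (Z=0, V=0, W=1, X=1, Y=0, U=2) weight 1/810
  … 154 more
Group by Y:
  weight(Y=0) = 1979/15120
  weight(Y=1) = 1979/7560
Total weight = 1979/15120 + 1979/7560 = 1979/5040
P(Y=0 | obs) = 1979/15120 / 1979/5040 = 1/3
P(Y=1 | obs) = 1979/7560 / 1979/5040 = 2/3

P(Y = 1 | obs) = 2/3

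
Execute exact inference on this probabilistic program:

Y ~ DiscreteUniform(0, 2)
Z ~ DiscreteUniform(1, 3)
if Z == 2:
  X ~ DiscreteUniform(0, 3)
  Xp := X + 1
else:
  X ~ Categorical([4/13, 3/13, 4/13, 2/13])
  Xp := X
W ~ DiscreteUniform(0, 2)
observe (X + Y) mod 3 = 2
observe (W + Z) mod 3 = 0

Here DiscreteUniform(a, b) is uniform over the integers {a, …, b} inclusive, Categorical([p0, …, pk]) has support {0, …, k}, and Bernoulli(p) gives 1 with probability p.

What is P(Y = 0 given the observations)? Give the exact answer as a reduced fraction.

Enumerate traces; 12 have nonzero weight after conditioning:
  (Y=0, Z=1, X=2, W=2) weight 4/351
  (Y=0, Z=2, X=2, W=1) weight 1/108
  (Y=0, Z=3, X=2, W=0) weight 4/351
  (Y=1, Z=1, X=1, W=2) weight 1/117
  (Y=1, Z=2, X=1, W=1) weight 1/108
  (Y=1, Z=3, X=1, W=0) weight 1/117
  (Y=2, Z=1, X=0, W=2) weight 4/351
  (Y=2, Z=1, X=3, W=2) weight 2/351
  … 4 more
Group by Y:
  weight(Y=0) = 5/156
  weight(Y=1) = 37/1404
  weight(Y=2) = 37/702
Total weight = 5/156 + 37/1404 + 37/702 = 1/9
P(Y=0 | obs) = 5/156 / 1/9 = 15/52
P(Y=1 | obs) = 37/1404 / 1/9 = 37/156
P(Y=2 | obs) = 37/702 / 1/9 = 37/78

P(Y = 0 | obs) = 15/52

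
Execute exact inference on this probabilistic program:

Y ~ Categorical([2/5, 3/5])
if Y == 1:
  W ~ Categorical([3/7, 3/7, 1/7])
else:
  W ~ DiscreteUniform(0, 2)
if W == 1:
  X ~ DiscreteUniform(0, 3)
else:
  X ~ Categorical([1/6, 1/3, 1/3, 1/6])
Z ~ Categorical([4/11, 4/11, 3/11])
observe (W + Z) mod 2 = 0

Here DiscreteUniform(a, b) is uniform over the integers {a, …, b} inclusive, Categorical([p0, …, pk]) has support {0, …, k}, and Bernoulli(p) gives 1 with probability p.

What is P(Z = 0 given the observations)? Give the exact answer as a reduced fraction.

Enumerate traces; 40 have nonzero weight after conditioning:
  (Y=0, W=0, X=0, Z=0) weight 4/495
  (Y=0, W=0, X=0, Z=2) weight 1/165
  (Y=0, W=0, X=1, Z=0) weight 8/495
  (Y=0, W=0, X=1, Z=2) weight 2/165
  (Y=0, W=0, X=2, Z=0) weight 8/495
  (Y=0, W=0, X=2, Z=2) weight 2/165
  (Y=0, W=0, X=3, Z=0) weight 4/495
  (Y=0, W=0, X=3, Z=2) weight 1/165
  (Y=0, W=1, X=0, Z=1) weight 2/165
  … 31 more
Group by Z:
  weight(Z=0) = 256/1155
  weight(Z=1) = 164/1155
  weight(Z=2) = 64/385
Total weight = 256/1155 + 164/1155 + 64/385 = 204/385
P(Z=0 | obs) = 256/1155 / 204/385 = 64/153
P(Z=1 | obs) = 164/1155 / 204/385 = 41/153
P(Z=2 | obs) = 64/385 / 204/385 = 16/51

P(Z = 0 | obs) = 64/153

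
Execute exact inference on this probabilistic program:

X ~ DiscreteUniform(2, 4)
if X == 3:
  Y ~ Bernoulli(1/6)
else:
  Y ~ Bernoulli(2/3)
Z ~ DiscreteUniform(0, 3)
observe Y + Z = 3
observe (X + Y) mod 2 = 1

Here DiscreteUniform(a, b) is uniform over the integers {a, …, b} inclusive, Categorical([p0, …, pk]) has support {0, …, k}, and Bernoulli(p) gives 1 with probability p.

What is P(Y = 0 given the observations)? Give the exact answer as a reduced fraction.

P(Y = 0 | obs) = 5/13

Enumerate traces; 3 have nonzero weight after conditioning:
  (X=2, Y=1, Z=2) weight 1/18
  (X=3, Y=0, Z=3) weight 5/72
  (X=4, Y=1, Z=2) weight 1/18
Group by Y:
  weight(Y=0) = 5/72
  weight(Y=1) = 1/9
Total weight = 5/72 + 1/9 = 13/72
P(Y=0 | obs) = 5/72 / 13/72 = 5/13
P(Y=1 | obs) = 1/9 / 13/72 = 8/13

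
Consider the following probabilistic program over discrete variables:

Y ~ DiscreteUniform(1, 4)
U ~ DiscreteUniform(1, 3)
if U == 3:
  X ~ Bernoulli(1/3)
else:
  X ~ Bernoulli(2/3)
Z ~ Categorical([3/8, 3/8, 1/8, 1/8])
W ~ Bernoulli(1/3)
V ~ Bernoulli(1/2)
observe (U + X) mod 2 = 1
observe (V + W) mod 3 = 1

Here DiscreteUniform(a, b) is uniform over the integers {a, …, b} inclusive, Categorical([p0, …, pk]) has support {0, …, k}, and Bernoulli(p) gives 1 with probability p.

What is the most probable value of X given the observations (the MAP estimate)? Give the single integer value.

argmax_v P(X = v | obs) = 0

Enumerate traces; 96 have nonzero weight after conditioning:
  (Y=1, U=1, X=0, Z=0, W=0, V=1) weight 1/288
  (Y=1, U=1, X=0, Z=0, W=1, V=0) weight 1/576
  (Y=1, U=1, X=0, Z=1, W=0, V=1) weight 1/288
  (Y=1, U=1, X=0, Z=1, W=1, V=0) weight 1/576
  (Y=1, U=1, X=0, Z=2, W=0, V=1) weight 1/864
  (Y=1, U=1, X=0, Z=2, W=1, V=0) weight 1/1728
  (Y=1, U=1, X=0, Z=3, W=0, V=1) weight 1/864
  (Y=1, U=1, X=0, Z=3, W=1, V=0) weight 1/1728
  (Y=1, U=2, X=1, Z=0, W=0, V=1) weight 1/144
  … 87 more
Group by X:
  weight(X=0) = 1/6
  weight(X=1) = 1/9
Total weight = 1/6 + 1/9 = 5/18
P(X=0 | obs) = 1/6 / 5/18 = 3/5
P(X=1 | obs) = 1/9 / 5/18 = 2/5
argmax = 0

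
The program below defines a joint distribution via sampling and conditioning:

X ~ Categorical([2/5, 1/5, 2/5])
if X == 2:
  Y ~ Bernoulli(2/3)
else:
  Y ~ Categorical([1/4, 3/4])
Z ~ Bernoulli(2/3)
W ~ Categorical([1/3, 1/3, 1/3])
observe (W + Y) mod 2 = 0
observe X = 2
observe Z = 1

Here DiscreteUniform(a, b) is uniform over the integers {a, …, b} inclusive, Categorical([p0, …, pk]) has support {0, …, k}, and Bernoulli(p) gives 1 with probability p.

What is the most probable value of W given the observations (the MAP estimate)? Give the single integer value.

argmax_v P(W = v | obs) = 1

Enumerate traces; 3 have nonzero weight after conditioning:
  (X=2, Y=0, Z=1, W=0) weight 4/135
  (X=2, Y=0, Z=1, W=2) weight 4/135
  (X=2, Y=1, Z=1, W=1) weight 8/135
Group by W:
  weight(W=0) = 4/135
  weight(W=1) = 8/135
  weight(W=2) = 4/135
Total weight = 4/135 + 8/135 + 4/135 = 16/135
P(W=0 | obs) = 4/135 / 16/135 = 1/4
P(W=1 | obs) = 8/135 / 16/135 = 1/2
P(W=2 | obs) = 4/135 / 16/135 = 1/4
argmax = 1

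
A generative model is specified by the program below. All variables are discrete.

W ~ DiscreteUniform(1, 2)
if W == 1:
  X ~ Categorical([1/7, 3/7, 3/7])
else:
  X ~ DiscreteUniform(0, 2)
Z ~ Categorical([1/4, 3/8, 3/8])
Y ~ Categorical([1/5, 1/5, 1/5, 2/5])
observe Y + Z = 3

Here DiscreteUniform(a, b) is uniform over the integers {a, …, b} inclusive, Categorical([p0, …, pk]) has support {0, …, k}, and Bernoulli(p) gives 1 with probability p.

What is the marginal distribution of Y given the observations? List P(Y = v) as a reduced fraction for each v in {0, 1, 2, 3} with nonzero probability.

P(Y=1) = 3/10, P(Y=2) = 3/10, P(Y=3) = 2/5

Enumerate traces; 18 have nonzero weight after conditioning:
  (W=1, X=0, Z=0, Y=3) weight 1/140
  (W=1, X=0, Z=1, Y=2) weight 3/560
  (W=1, X=0, Z=2, Y=1) weight 3/560
  (W=1, X=1, Z=0, Y=3) weight 3/140
  (W=1, X=1, Z=1, Y=2) weight 9/560
  (W=1, X=1, Z=2, Y=1) weight 9/560
  (W=1, X=2, Z=0, Y=3) weight 3/140
  (W=1, X=2, Z=1, Y=2) weight 9/560
  … 10 more
Group by Y:
  weight(Y=1) = 3/40
  weight(Y=2) = 3/40
  weight(Y=3) = 1/10
Total weight = 3/40 + 3/40 + 1/10 = 1/4
P(Y=1 | obs) = 3/40 / 1/4 = 3/10
P(Y=2 | obs) = 3/40 / 1/4 = 3/10
P(Y=3 | obs) = 1/10 / 1/4 = 2/5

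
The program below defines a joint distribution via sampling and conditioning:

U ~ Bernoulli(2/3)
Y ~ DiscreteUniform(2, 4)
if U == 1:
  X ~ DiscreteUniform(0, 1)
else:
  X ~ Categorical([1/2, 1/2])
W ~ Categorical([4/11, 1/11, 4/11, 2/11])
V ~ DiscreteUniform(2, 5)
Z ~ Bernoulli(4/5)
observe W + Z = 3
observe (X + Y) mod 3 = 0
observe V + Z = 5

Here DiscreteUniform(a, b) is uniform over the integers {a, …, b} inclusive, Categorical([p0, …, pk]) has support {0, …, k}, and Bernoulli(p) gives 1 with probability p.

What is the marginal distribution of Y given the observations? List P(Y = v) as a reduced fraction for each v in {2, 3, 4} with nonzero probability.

P(Y=2) = 1/2, P(Y=3) = 1/2

Enumerate traces; 8 have nonzero weight after conditioning:
  (U=0, Y=2, X=1, W=2, V=4, Z=1) weight 2/495
  (U=0, Y=2, X=1, W=3, V=5, Z=0) weight 1/1980
  (U=0, Y=3, X=0, W=2, V=4, Z=1) weight 2/495
  (U=0, Y=3, X=0, W=3, V=5, Z=0) weight 1/1980
  (U=1, Y=2, X=1, W=2, V=4, Z=1) weight 4/495
  (U=1, Y=2, X=1, W=3, V=5, Z=0) weight 1/990
  (U=1, Y=3, X=0, W=2, V=4, Z=1) weight 4/495
  (U=1, Y=3, X=0, W=3, V=5, Z=0) weight 1/990
Group by Y:
  weight(Y=2) = 3/220
  weight(Y=3) = 3/220
Total weight = 3/220 + 3/220 = 3/110
P(Y=2 | obs) = 3/220 / 3/110 = 1/2
P(Y=3 | obs) = 3/220 / 3/110 = 1/2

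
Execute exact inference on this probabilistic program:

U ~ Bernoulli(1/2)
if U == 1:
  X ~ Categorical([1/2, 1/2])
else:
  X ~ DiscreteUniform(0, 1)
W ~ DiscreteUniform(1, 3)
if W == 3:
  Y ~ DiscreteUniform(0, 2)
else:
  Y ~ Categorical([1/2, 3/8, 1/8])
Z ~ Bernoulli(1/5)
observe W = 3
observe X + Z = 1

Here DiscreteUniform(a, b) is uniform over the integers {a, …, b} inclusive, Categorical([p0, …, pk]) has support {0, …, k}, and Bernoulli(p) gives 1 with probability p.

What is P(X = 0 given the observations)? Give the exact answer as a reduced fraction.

Enumerate traces; 12 have nonzero weight after conditioning:
  (U=0, X=0, W=3, Y=0, Z=1) weight 1/180
  (U=0, X=0, W=3, Y=1, Z=1) weight 1/180
  (U=0, X=0, W=3, Y=2, Z=1) weight 1/180
  (U=0, X=1, W=3, Y=0, Z=0) weight 1/45
  (U=0, X=1, W=3, Y=1, Z=0) weight 1/45
  (U=0, X=1, W=3, Y=2, Z=0) weight 1/45
  (U=1, X=0, W=3, Y=0, Z=1) weight 1/180
  (U=1, X=0, W=3, Y=1, Z=1) weight 1/180
  … 4 more
Group by X:
  weight(X=0) = 1/30
  weight(X=1) = 2/15
Total weight = 1/30 + 2/15 = 1/6
P(X=0 | obs) = 1/30 / 1/6 = 1/5
P(X=1 | obs) = 2/15 / 1/6 = 4/5

P(X = 0 | obs) = 1/5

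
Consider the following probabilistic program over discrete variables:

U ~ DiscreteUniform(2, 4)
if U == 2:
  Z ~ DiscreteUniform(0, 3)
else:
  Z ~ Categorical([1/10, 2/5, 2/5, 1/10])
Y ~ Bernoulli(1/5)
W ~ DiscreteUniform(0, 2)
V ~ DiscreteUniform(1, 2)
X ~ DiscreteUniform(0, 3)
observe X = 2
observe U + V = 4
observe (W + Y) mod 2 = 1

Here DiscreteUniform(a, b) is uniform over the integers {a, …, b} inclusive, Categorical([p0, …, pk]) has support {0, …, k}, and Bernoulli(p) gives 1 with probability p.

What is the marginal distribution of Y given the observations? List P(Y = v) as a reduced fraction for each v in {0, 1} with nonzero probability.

P(Y=0) = 2/3, P(Y=1) = 1/3

Enumerate traces; 24 have nonzero weight after conditioning:
  (U=2, Z=0, Y=0, W=1, V=2, X=2) weight 1/360
  (U=2, Z=0, Y=1, W=0, V=2, X=2) weight 1/1440
  (U=2, Z=0, Y=1, W=2, V=2, X=2) weight 1/1440
  (U=2, Z=1, Y=0, W=1, V=2, X=2) weight 1/360
  (U=2, Z=1, Y=1, W=0, V=2, X=2) weight 1/1440
  (U=2, Z=1, Y=1, W=2, V=2, X=2) weight 1/1440
  (U=2, Z=2, Y=0, W=1, V=2, X=2) weight 1/360
  (U=2, Z=2, Y=1, W=0, V=2, X=2) weight 1/1440
  … 16 more
Group by Y:
  weight(Y=0) = 1/45
  weight(Y=1) = 1/90
Total weight = 1/45 + 1/90 = 1/30
P(Y=0 | obs) = 1/45 / 1/30 = 2/3
P(Y=1 | obs) = 1/90 / 1/30 = 1/3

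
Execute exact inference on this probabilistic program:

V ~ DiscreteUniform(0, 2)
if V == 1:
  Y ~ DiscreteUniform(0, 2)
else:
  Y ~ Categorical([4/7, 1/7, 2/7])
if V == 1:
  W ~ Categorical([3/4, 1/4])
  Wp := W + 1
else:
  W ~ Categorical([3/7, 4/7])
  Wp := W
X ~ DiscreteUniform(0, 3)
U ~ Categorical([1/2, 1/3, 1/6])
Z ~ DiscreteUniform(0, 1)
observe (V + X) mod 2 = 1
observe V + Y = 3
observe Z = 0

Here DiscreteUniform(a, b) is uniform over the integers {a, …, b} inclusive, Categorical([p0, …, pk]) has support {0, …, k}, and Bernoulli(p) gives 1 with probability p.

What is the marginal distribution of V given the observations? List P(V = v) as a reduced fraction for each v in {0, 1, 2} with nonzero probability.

Enumerate traces; 24 have nonzero weight after conditioning:
  (V=1, Y=2, W=0, X=0, U=0, Z=0) weight 1/192
  (V=1, Y=2, W=0, X=0, U=1, Z=0) weight 1/288
  (V=1, Y=2, W=0, X=0, U=2, Z=0) weight 1/576
  (V=1, Y=2, W=0, X=2, U=0, Z=0) weight 1/192
  (V=1, Y=2, W=0, X=2, U=1, Z=0) weight 1/288
  (V=1, Y=2, W=0, X=2, U=2, Z=0) weight 1/576
  (V=1, Y=2, W=1, X=0, U=0, Z=0) weight 1/576
  (V=1, Y=2, W=1, X=0, U=1, Z=0) weight 1/864
  (V=2, Y=1, W=0, X=1, U=0, Z=0) weight 1/784
  … 15 more
Group by V:
  weight(V=1) = 1/36
  weight(V=2) = 1/84
Total weight = 1/36 + 1/84 = 5/126
P(V=1 | obs) = 1/36 / 5/126 = 7/10
P(V=2 | obs) = 1/84 / 5/126 = 3/10

P(V=1) = 7/10, P(V=2) = 3/10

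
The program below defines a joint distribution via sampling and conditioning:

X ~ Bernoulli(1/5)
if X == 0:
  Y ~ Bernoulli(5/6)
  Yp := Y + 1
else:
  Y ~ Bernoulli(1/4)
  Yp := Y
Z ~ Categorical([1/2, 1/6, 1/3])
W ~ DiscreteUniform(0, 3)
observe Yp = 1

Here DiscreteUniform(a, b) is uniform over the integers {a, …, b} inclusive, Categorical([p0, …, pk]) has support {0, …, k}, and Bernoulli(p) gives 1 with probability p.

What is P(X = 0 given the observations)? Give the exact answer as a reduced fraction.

Enumerate traces; 24 have nonzero weight after conditioning:
  (X=0, Y=0, Z=0, W=0) weight 1/60
  (X=0, Y=0, Z=0, W=1) weight 1/60
  (X=0, Y=0, Z=0, W=2) weight 1/60
  (X=0, Y=0, Z=0, W=3) weight 1/60
  (X=0, Y=0, Z=1, W=0) weight 1/180
  (X=0, Y=0, Z=1, W=1) weight 1/180
  (X=0, Y=0, Z=1, W=2) weight 1/180
  (X=0, Y=0, Z=1, W=3) weight 1/180
  (X=1, Y=1, Z=0, W=0) weight 1/160
  … 15 more
Group by X:
  weight(X=0) = 2/15
  weight(X=1) = 1/20
Total weight = 2/15 + 1/20 = 11/60
P(X=0 | obs) = 2/15 / 11/60 = 8/11
P(X=1 | obs) = 1/20 / 11/60 = 3/11

P(X = 0 | obs) = 8/11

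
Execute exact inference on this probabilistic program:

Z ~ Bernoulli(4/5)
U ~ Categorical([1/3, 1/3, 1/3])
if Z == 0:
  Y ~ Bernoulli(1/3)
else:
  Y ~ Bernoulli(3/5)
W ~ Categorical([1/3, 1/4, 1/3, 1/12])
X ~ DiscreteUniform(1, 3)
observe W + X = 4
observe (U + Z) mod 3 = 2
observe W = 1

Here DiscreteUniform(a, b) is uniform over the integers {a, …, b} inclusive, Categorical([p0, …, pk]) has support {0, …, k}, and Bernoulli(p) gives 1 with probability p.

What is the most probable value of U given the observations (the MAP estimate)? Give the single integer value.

argmax_v P(U = v | obs) = 1

Enumerate traces; 4 have nonzero weight after conditioning:
  (Z=0, U=2, Y=0, W=1, X=3) weight 1/270
  (Z=0, U=2, Y=1, W=1, X=3) weight 1/540
  (Z=1, U=1, Y=0, W=1, X=3) weight 2/225
  (Z=1, U=1, Y=1, W=1, X=3) weight 1/75
Group by U:
  weight(U=1) = 1/45
  weight(U=2) = 1/180
Total weight = 1/45 + 1/180 = 1/36
P(U=1 | obs) = 1/45 / 1/36 = 4/5
P(U=2 | obs) = 1/180 / 1/36 = 1/5
argmax = 1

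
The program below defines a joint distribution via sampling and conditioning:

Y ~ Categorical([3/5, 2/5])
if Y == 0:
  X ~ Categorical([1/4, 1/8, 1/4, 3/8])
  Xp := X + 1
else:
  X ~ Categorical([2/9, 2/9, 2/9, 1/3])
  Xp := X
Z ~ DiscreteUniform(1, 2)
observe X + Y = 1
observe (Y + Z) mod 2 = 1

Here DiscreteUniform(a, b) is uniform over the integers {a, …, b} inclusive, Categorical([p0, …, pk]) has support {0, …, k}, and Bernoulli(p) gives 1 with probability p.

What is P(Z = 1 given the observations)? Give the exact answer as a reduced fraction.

P(Z = 1 | obs) = 27/59

Enumerate traces; 2 have nonzero weight after conditioning:
  (Y=0, X=1, Z=1) weight 3/80
  (Y=1, X=0, Z=2) weight 2/45
Group by Z:
  weight(Z=1) = 3/80
  weight(Z=2) = 2/45
Total weight = 3/80 + 2/45 = 59/720
P(Z=1 | obs) = 3/80 / 59/720 = 27/59
P(Z=2 | obs) = 2/45 / 59/720 = 32/59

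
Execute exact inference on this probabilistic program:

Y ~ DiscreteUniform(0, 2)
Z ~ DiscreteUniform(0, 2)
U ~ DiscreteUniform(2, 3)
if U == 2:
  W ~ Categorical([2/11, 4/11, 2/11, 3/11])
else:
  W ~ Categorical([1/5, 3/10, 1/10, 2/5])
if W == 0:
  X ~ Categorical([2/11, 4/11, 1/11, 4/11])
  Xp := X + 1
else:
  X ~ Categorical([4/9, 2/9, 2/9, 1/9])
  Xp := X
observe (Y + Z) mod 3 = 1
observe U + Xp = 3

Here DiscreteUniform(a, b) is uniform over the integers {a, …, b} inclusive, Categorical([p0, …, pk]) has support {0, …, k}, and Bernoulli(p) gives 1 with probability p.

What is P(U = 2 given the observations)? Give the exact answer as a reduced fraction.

Enumerate traces; 21 have nonzero weight after conditioning:
  (Y=0, Z=1, U=2, W=0, X=0) weight 2/1089
  (Y=0, Z=1, U=2, W=1, X=1) weight 4/891
  (Y=0, Z=1, U=2, W=2, X=1) weight 2/891
  (Y=0, Z=1, U=2, W=3, X=1) weight 1/297
  (Y=0, Z=1, U=3, W=1, X=0) weight 1/135
  (Y=0, Z=1, U=3, W=2, X=0) weight 1/405
  (Y=0, Z=1, U=3, W=3, X=0) weight 4/405
  (Y=1, Z=0, U=2, W=0, X=0) weight 2/1089
  … 13 more
Group by U:
  weight(U=2) = 13/363
  weight(U=3) = 8/135
Total weight = 13/363 + 8/135 = 1553/16335
P(U=2 | obs) = 13/363 / 1553/16335 = 585/1553
P(U=3 | obs) = 8/135 / 1553/16335 = 968/1553

P(U = 2 | obs) = 585/1553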